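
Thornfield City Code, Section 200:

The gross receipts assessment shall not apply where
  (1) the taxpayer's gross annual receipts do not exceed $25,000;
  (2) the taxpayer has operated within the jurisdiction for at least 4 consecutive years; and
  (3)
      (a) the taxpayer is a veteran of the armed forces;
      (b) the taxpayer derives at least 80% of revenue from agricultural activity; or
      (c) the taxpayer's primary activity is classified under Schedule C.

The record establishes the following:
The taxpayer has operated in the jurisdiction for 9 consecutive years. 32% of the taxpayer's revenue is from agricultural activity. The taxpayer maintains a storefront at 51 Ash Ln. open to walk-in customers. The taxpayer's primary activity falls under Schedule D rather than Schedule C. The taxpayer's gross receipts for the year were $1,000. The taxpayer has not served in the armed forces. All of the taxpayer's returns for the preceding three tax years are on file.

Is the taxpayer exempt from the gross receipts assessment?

No — not exempt.

(1) receipts ≤ $25,000 — met.
(2) ≥ 4 yrs in jurisdiction — satisfied.
(a) veteran — not satisfied.
(b) ≥80% agricultural — fails.
(c) Schedule C activity — not satisfied.
(3) = F OR F OR F = false.
So Overall is not satisfied (T AND T AND F).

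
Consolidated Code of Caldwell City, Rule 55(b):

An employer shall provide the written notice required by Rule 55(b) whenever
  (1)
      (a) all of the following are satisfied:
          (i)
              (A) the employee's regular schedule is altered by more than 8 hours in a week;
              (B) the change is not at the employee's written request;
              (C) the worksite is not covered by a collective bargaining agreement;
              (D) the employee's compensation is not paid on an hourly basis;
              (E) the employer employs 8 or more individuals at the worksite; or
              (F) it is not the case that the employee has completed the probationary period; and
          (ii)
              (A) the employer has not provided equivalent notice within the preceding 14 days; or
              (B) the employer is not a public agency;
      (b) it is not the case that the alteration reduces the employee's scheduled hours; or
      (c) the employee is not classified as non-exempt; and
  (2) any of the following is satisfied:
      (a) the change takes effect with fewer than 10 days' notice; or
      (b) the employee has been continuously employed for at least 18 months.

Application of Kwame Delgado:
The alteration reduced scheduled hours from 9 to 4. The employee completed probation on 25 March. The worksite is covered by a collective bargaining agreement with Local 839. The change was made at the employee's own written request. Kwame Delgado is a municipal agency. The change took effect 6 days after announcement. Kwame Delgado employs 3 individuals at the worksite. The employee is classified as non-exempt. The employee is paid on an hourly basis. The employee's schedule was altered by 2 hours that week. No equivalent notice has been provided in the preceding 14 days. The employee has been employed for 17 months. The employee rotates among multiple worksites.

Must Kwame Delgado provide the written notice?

No — not required.

(A) schedule shift > 8h — not met.
(B) not employee-requested — not met.
(C) no CBA — not met.
(D) not (hourly-paid) — fails.
(E) ≥ 8 at site — not satisfied.
(F) not (past probation) — not satisfied.
(i): F OR F OR F OR F OR F OR F → false.
(A) no recent notice — satisfied.
(B) not (public agency) — not met.
(ii): T OR F → true.
(a): F AND T → false.
(b) not (hours reduced) — not met.
(c) not (non-exempt) — fails.
(1) = F OR F OR F = false.
(a) < 10 days' notice — satisfied.
(b) tenure ≥ 18 mo. — fails.
(2) = T OR F = true.
So Overall is not satisfied (F AND T).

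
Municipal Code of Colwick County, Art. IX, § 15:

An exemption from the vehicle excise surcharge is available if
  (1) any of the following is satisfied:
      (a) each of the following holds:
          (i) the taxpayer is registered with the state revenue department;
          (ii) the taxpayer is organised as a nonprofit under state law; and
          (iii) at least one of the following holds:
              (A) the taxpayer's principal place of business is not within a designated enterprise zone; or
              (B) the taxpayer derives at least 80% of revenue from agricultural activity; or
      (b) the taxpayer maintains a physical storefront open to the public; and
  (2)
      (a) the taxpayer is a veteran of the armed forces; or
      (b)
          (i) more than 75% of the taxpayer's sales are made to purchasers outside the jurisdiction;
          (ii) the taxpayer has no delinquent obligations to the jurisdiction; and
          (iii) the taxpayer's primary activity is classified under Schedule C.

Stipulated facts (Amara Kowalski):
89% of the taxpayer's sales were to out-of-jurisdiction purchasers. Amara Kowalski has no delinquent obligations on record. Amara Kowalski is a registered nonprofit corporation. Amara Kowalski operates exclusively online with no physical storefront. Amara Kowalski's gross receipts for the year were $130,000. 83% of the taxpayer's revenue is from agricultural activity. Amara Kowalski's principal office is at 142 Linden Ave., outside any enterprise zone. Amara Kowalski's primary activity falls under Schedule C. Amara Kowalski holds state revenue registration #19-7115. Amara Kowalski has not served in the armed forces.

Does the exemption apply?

(i) state-registered — met.
(ii) nonprofit — met.
(A) not (in enterprise zone) — satisfied.
(B) ≥80% agricultural — met.
(iii) = T OR T = true.
(a): T AND T AND T → true.
(b) has storefront — fails.
So (1) is satisfied (T OR F).
(a) veteran — fails.
(i) >75% out-of-jur. sales — met.
(ii) no delinquency — satisfied.
(iii) Schedule C activity — holds.
(b) = T AND T AND T = true.
So (2) is satisfied (F OR T).
So Overall is satisfied (T AND T).

Yes — exempt.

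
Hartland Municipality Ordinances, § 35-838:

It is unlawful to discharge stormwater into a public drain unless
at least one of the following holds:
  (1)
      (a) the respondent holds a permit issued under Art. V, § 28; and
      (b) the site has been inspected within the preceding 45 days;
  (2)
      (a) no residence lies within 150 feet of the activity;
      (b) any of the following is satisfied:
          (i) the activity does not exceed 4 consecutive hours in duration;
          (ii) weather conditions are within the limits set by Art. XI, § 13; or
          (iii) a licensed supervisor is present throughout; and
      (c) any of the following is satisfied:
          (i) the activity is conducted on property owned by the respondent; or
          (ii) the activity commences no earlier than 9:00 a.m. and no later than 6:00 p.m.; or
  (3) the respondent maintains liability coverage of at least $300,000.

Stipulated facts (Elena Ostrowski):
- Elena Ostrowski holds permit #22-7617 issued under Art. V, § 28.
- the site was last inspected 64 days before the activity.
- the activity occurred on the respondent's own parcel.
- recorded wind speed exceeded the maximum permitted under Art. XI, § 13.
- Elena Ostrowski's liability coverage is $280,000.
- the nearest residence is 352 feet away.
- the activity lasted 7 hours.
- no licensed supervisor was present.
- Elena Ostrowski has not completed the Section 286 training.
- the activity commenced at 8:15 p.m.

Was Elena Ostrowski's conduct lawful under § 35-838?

No — unlawful.

(a) holds permit — satisfied.
(b) site inspected — not satisfied.
So (1) is not satisfied (T AND F).
(a) no residence in 150 ft — satisfied.
(i) ≤ 4 hrs duration — not met.
(ii) weather ok — fails.
(iii) supervisor present — fails.
(b): F OR F OR F → false.
(i) own property — met.
(ii) start within hours — not met.
(c) = T OR F = true.
(2) = T AND F AND T = false.
(3) coverage ≥ $300,000 — not satisfied.
Overall = F OR F OR F = false.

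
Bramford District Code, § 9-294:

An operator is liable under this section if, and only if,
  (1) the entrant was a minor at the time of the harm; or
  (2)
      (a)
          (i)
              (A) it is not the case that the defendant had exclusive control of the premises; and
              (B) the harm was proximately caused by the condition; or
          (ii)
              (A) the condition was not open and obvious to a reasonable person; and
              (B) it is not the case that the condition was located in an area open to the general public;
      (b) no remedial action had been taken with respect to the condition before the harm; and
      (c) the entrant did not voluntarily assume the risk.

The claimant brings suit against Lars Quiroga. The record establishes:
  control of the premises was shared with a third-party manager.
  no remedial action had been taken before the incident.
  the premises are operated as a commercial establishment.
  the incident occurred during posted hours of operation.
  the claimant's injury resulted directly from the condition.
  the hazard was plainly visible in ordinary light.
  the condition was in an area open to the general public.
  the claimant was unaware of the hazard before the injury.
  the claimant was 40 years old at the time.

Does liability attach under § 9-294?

Yes — liable.

(1) entrant a minor — fails.
(A) not (exclusive control) — met.
(B) proximate cause — met.
(i): T AND T → true.
(A) not open/obvious — fails.
(B) not (public area) — not satisfied.
So (ii) is not satisfied (F AND F).
(a) = T OR F = true.
(b) no remedial action — met.
(c) no assumed risk — met.
(2): T AND T AND T → true.
Overall: F OR T → true.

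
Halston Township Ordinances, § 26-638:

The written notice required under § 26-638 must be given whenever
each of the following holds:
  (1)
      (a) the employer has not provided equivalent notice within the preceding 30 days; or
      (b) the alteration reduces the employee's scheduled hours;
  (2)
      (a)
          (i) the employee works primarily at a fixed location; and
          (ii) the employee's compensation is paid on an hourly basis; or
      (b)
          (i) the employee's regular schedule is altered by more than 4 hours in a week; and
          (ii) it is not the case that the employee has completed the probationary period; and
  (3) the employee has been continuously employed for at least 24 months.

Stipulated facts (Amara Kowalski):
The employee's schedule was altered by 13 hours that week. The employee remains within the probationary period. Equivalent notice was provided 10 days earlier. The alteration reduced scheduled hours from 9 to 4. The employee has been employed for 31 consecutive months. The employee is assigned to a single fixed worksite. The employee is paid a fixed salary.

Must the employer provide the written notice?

(a) no recent notice — not satisfied.
(b) hours reduced — met.
(1) = F OR T = true.
(i) fixed location — holds.
(ii) hourly-paid — not met.
(a): T AND F → false.
(i) schedule shift > 4h — met.
(ii) not (past probation) — holds.
(b) = T AND T = true.
(2): F OR T → true.
(3) tenure ≥ 24 mo. — met.
Overall = T AND T AND T = true.

Yes — required.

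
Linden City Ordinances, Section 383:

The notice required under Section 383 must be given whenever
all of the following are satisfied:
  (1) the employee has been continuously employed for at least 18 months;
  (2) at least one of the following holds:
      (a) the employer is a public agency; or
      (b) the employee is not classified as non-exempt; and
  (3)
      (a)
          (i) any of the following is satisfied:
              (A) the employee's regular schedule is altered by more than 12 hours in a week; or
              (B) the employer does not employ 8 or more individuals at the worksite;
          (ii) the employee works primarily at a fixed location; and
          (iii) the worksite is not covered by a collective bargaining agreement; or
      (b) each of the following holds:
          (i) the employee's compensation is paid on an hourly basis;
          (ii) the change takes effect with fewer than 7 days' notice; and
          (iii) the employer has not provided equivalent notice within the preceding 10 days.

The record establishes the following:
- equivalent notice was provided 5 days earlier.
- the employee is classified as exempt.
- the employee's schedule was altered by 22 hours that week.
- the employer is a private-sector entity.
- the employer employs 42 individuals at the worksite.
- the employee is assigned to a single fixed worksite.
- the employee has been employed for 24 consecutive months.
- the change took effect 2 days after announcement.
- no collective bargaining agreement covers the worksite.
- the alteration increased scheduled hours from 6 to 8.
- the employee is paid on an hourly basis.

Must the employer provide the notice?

Yes — required.

(1) tenure ≥ 18 mo. — holds.
(a) public agency — not satisfied.
(b) not (non-exempt) — holds.
So (2) is satisfied (F OR T).
(A) schedule shift > 12h — holds.
(B) not (≥ 8 at site) — not met.
(i): T OR F → true.
(ii) fixed location — holds.
(iii) no CBA — satisfied.
So (a) is satisfied (T AND T AND T).
(i) hourly-paid — holds.
(ii) < 7 days' notice — met.
(iii) no recent notice — not met.
So (b) is not satisfied (T AND T AND F).
(3) = T OR F = true.
Overall = T AND T AND T = true.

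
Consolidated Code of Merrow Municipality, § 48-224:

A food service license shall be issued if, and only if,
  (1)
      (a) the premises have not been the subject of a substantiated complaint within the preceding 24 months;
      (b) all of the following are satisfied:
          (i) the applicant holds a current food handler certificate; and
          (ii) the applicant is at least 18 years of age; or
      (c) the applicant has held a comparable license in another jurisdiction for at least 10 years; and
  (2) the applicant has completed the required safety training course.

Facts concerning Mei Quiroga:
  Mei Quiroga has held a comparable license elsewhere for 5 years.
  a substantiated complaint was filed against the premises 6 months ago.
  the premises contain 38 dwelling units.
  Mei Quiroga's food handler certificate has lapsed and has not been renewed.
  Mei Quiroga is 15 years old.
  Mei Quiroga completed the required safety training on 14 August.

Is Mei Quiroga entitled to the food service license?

(a) no complaint in 24 mo. — not met.
(i) food handler cert. — not met.
(ii) age ≥ 18 — fails.
So (b) is not satisfied (F AND F).
(c) prior license ≥ 10 yr — not met.
So (1) is not satisfied (F OR F OR F).
(2) safety training — holds.
Overall: F AND T → false.

No — denied.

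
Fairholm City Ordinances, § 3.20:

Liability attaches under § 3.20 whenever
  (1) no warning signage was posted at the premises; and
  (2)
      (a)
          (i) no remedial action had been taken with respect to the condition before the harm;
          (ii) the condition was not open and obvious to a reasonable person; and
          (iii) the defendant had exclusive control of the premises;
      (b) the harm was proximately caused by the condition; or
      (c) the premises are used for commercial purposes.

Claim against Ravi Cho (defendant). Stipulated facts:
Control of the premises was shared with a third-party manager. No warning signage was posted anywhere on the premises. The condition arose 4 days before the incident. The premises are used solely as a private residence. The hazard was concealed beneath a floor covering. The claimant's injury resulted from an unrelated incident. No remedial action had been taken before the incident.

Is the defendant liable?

(1) no signage posted — satisfied.
(i) no remedial action — holds.
(ii) not open/obvious — satisfied.
(iii) exclusive control — fails.
(a) = T AND T AND F = false.
(b) proximate cause — not satisfied.
(c) commercial use — not met.
(2) = F OR F OR F = false.
So Overall is not satisfied (T AND F).

No — not liable.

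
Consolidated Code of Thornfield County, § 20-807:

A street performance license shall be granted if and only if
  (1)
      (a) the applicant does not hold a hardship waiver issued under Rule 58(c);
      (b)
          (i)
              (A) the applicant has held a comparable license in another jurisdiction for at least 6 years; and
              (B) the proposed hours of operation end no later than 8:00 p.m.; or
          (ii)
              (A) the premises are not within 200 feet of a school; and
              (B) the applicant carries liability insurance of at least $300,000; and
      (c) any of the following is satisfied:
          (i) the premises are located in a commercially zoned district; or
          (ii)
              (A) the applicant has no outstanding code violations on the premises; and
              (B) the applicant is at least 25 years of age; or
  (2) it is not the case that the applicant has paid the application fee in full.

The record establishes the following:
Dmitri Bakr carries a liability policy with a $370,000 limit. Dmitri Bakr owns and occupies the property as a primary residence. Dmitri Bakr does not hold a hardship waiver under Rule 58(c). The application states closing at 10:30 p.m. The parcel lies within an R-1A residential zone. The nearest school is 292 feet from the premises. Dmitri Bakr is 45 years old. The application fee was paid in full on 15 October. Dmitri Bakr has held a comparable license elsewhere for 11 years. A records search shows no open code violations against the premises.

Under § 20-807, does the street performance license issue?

Yes — granted.

(a) not (hardship waiver) — met.
(A) prior license ≥ 6 yr — satisfied.
(B) closes by 8 p.m. — not satisfied.
So (i) is not satisfied (T AND F).
(A) ≥200 ft from school — satisfied.
(B) insurance ≥ $300,000 — met.
(ii) = T AND T = true.
So (b) is satisfied (F OR T).
(i) commercially zoned — fails.
(A) no code violations — met.
(B) age ≥ 25 — satisfied.
So (ii) is satisfied (T AND T).
(c): F OR T → true.
So (1) is satisfied (T AND T AND T).
(2) not (fee paid) — not satisfied.
Overall = T OR F = true.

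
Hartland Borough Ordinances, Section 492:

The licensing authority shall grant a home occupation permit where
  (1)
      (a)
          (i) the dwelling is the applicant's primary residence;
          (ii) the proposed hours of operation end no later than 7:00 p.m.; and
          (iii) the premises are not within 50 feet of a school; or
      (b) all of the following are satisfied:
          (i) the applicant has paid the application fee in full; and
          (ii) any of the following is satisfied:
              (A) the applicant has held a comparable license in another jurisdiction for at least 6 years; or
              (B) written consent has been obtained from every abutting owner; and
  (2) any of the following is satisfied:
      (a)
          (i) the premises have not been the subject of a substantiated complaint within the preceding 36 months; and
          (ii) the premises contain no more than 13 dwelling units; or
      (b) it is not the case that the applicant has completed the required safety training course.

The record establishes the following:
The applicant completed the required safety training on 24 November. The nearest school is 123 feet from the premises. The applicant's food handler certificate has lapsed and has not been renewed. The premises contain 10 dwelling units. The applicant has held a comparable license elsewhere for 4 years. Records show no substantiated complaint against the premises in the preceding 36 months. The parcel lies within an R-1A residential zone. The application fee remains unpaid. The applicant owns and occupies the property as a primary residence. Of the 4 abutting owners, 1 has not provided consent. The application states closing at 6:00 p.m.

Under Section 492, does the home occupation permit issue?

Yes — granted.

(i) primary residence — holds.
(ii) closes by 7 p.m. — holds.
(iii) ≥50 ft from school — holds.
So (a) is satisfied (T AND T AND T).
(i) fee paid — fails.
(A) prior license ≥ 6 yr — fails.
(B) all abutters consent — not met.
(ii) = F OR F = false.
(b) = F AND F = false.
(1): T OR F → true.
(i) no complaint in 36 mo. — holds.
(ii) ≤ 13 units — holds.
So (a) is satisfied (T AND T).
(b) not (safety training) — not met.
So (2) is satisfied (T OR F).
So Overall is satisfied (T AND T).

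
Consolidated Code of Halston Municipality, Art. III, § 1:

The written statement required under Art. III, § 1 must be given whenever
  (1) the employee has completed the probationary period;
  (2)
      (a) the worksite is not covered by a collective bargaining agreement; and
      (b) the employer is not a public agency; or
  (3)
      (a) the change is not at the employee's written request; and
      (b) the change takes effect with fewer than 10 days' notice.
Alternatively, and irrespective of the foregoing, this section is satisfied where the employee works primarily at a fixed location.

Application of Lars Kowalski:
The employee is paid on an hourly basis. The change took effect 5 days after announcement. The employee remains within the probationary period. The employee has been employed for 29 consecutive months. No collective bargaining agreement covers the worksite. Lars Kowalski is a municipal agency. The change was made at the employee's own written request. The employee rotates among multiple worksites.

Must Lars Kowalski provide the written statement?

No — not required.

(1) past probation — fails.
(a) no CBA — holds.
(b) not (public agency) — fails.
(2): T AND F → false.
(a) not employee-requested — not satisfied.
(b) < 10 days' notice — met.
(3) = F AND T = false.
So Overall is not satisfied (F OR F OR F).
Exception (fixed location) — not satisfied.
Result: main false OR exception false → false.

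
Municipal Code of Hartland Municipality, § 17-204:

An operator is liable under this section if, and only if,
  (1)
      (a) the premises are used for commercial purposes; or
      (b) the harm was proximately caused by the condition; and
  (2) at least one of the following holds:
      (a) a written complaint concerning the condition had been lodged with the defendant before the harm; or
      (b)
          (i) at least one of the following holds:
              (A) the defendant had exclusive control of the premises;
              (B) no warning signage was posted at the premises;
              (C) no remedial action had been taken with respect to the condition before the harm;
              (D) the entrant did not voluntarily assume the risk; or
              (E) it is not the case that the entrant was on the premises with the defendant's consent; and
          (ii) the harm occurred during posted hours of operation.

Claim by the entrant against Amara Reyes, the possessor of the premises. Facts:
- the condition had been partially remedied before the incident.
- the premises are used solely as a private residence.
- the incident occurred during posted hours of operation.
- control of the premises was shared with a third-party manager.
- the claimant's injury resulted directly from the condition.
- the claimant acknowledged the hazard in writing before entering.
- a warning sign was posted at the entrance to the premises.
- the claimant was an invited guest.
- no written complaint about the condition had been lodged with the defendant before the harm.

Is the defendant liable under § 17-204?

No — not liable.

(a) commercial use — not satisfied.
(b) proximate cause — met.
(1): F OR T → true.
(a) complaint lodged — not satisfied.
(A) exclusive control — fails.
(B) no signage posted — fails.
(C) no remedial action — not satisfied.
(D) no assumed risk — fails.
(E) not (consent to enter) — not met.
(i) = F OR F OR F OR F OR F = false.
(ii) during posted hours — holds.
(b): F AND T → false.
So (2) is not satisfied (F OR F).
Overall = T AND F = false.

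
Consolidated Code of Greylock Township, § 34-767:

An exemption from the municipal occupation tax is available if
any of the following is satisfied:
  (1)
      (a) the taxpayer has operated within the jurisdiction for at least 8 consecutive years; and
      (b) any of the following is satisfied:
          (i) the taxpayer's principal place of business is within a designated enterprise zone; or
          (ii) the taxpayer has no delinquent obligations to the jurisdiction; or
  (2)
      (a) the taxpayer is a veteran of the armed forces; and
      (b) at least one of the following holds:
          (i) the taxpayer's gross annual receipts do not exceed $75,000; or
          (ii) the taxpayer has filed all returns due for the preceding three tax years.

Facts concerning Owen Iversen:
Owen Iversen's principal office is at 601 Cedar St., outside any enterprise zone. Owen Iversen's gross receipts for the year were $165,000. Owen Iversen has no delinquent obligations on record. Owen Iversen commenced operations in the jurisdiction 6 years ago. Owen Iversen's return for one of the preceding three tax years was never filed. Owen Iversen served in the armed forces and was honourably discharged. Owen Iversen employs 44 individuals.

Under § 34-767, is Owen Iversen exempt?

No — not exempt.

(a) ≥ 8 yrs in jurisdiction — fails.
(i) in enterprise zone — not satisfied.
(ii) no delinquency — met.
(b) = F OR T = true.
(1): F AND T → false.
(a) veteran — holds.
(i) receipts ≤ $75,000 — not met.
(ii) returns current — fails.
(b) = F OR F = false.
(2) = T AND F = false.
So Overall is not satisfied (F OR F).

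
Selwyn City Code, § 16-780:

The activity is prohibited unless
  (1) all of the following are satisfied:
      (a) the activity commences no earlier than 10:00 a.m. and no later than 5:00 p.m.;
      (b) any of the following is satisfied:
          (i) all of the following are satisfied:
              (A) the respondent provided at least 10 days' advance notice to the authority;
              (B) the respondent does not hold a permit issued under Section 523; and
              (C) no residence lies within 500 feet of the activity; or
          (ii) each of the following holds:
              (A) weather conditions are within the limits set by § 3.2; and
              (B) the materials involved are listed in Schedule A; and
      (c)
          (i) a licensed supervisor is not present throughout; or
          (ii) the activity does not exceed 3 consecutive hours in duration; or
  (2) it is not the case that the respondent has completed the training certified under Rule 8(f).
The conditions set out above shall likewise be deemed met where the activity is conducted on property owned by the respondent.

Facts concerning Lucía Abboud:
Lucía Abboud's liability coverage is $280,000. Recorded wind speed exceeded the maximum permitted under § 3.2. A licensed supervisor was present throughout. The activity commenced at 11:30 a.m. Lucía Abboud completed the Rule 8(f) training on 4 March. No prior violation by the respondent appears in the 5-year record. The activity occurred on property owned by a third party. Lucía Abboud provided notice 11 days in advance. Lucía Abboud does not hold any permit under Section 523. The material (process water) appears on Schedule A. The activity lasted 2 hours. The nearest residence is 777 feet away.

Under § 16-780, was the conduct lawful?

Yes — lawful.

(a) start within hours — met.
(A) ≥10 days' notice — met.
(B) not (holds permit) — holds.
(C) no residence in 500 ft — holds.
So (i) is satisfied (T AND T AND T).
(A) weather ok — not met.
(B) Schedule A material — satisfied.
(ii): F AND T → false.
(b) = T OR F = true.
(i) not (supervisor present) — not satisfied.
(ii) ≤ 3 hrs duration — met.
(c) = F OR T = true.
So (1) is satisfied (T AND T AND T).
(2) not (training certified) — fails.
So Overall is satisfied (T OR F).
Exception (own property) — not satisfied.
Result: main true OR exception false → true.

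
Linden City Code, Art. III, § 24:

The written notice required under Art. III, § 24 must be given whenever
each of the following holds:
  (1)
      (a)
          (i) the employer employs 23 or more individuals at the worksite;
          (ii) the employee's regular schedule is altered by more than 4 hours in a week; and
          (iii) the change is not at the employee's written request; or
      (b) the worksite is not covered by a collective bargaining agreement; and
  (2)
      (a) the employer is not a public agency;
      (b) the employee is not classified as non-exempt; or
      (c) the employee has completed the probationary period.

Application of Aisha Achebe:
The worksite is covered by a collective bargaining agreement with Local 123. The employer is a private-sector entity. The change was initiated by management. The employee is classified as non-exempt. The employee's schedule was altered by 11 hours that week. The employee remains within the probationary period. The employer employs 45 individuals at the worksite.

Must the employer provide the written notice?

(i) ≥ 23 at site — satisfied.
(ii) schedule shift > 4h — satisfied.
(iii) not employee-requested — satisfied.
(a): T AND T AND T → true.
(b) no CBA — fails.
(1) = T OR F = true.
(a) not (public agency) — met.
(b) not (non-exempt) — not satisfied.
(c) past probation — not satisfied.
(2) = T OR F OR F = true.
Overall: T AND T → true.

Yes — required.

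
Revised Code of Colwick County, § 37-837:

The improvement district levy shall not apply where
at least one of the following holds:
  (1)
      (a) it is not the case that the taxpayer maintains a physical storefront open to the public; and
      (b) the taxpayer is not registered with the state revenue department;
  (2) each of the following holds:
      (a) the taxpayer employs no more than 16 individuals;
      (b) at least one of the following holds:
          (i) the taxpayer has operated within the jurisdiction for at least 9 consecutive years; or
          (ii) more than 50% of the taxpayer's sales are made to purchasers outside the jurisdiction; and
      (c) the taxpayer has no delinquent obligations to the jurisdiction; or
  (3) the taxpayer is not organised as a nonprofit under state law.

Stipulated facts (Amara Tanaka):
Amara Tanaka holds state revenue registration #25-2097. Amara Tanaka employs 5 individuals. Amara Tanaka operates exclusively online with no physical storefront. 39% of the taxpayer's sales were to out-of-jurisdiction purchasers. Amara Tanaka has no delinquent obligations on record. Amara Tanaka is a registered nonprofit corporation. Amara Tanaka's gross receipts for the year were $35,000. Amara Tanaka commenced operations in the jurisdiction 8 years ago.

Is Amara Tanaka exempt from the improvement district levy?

No — not exempt.

(a) not (has storefront) — satisfied.
(b) not (state-registered) — fails.
(1) = T AND F = false.
(a) ≤ 16 employees — satisfied.
(i) ≥ 9 yrs in jurisdiction — not satisfied.
(ii) >50% out-of-jur. sales — not satisfied.
(b): F OR F → false.
(c) no delinquency — holds.
(2): T AND F AND T → false.
(3) not (nonprofit) — fails.
Overall: F OR F OR F → false.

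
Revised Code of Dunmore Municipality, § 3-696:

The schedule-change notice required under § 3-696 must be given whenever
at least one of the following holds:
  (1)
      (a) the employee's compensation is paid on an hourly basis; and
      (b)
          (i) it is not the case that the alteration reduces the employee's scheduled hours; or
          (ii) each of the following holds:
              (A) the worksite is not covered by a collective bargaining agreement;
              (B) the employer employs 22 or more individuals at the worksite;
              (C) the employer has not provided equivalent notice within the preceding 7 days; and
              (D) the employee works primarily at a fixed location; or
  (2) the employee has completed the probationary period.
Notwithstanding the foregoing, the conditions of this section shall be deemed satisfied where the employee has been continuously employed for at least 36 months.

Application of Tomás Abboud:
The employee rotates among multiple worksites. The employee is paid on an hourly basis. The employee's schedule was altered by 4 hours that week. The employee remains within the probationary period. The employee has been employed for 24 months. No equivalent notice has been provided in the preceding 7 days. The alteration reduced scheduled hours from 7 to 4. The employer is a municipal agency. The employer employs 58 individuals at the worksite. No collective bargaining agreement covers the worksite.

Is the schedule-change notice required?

(a) hourly-paid — met.
(i) not (hours reduced) — not satisfied.
(A) no CBA — satisfied.
(B) ≥ 22 at site — holds.
(C) no recent notice — satisfied.
(D) fixed location — not met.
So (ii) is not satisfied (T AND T AND T AND F).
(b): F OR F → false.
So (1) is not satisfied (T AND F).
(2) past probation — not satisfied.
So Overall is not satisfied (F OR F).
Exception (tenure ≥ 36 mo.) — not satisfied.
Result: main false OR exception false → false.

No — not required.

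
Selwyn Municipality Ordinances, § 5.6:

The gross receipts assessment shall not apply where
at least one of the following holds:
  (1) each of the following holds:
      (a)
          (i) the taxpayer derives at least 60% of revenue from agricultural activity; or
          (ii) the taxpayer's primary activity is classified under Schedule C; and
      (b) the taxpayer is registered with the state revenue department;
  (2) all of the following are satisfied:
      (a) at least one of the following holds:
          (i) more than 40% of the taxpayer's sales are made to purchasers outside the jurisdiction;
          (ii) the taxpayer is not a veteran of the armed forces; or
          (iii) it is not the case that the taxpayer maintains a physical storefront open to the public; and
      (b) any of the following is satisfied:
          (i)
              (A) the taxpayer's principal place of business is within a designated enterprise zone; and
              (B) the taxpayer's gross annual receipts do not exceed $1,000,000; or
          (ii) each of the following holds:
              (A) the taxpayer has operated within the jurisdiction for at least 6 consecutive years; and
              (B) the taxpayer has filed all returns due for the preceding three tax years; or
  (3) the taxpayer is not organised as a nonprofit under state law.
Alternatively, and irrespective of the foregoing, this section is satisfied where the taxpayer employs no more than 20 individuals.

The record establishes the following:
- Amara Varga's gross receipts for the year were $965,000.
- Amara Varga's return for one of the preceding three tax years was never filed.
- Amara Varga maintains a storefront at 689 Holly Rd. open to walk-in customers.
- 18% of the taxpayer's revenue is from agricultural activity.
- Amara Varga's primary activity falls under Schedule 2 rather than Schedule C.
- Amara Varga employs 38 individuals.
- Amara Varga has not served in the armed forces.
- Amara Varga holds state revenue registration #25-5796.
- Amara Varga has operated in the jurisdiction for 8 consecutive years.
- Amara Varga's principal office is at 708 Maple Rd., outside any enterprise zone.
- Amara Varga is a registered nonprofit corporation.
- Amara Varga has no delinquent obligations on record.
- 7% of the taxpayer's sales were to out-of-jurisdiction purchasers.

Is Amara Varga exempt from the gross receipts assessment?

No — not exempt.

(i) ≥60% agricultural — not satisfied.
(ii) Schedule C activity — not met.
(a) = F OR F = false.
(b) state-registered — met.
(1): F AND T → false.
(i) >40% out-of-jur. sales — fails.
(ii) not (veteran) — satisfied.
(iii) not (has storefront) — not met.
So (a) is satisfied (F OR T OR F).
(A) in enterprise zone — fails.
(B) receipts ≤ $1,000,000 — met.
So (i) is not satisfied (F AND T).
(A) ≥ 6 yrs in jurisdiction — met.
(B) returns current — fails.
So (ii) is not satisfied (T AND F).
So (b) is not satisfied (F OR F).
So (2) is not satisfied (T AND F).
(3) not (nonprofit) — not met.
Overall: F OR F OR F → false.
Exception (≤ 20 employees) — not satisfied.
Result: main false OR exception false → false.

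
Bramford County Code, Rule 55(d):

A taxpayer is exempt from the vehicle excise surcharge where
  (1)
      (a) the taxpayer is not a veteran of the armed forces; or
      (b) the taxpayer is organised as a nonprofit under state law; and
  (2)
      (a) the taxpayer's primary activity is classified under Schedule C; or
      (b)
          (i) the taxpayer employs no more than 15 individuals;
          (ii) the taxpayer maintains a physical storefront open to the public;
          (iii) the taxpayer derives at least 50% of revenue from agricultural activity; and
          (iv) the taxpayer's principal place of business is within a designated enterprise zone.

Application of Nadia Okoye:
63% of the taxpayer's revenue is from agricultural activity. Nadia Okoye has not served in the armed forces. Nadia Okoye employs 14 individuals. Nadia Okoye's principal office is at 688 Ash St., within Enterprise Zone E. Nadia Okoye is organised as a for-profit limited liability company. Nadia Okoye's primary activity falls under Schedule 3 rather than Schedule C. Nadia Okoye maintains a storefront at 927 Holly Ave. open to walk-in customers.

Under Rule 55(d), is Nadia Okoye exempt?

(a) not (veteran) — holds.
(b) nonprofit — fails.
So (1) is satisfied (T OR F).
(a) Schedule C activity — not satisfied.
(i) ≤ 15 employees — satisfied.
(ii) has storefront — met.
(iii) ≥50% agricultural — satisfied.
(iv) in enterprise zone — satisfied.
So (b) is satisfied (T AND T AND T AND T).
(2): F OR T → true.
So Overall is satisfied (T AND T).

Yes — exempt.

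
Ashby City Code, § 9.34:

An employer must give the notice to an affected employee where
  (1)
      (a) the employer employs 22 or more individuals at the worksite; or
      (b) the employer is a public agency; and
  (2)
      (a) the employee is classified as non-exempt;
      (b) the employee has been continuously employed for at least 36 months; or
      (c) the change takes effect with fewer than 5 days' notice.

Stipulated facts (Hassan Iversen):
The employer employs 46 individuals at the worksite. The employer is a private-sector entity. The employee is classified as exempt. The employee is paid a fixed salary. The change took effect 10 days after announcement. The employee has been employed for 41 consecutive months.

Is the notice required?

(a) ≥ 22 at site — satisfied.
(b) public agency — fails.
(1): T OR F → true.
(a) non-exempt — not met.
(b) tenure ≥ 36 mo. — holds.
(c) < 5 days' notice — not met.
So (2) is satisfied (F OR T OR F).
Overall = T AND T = true.

Yes — required.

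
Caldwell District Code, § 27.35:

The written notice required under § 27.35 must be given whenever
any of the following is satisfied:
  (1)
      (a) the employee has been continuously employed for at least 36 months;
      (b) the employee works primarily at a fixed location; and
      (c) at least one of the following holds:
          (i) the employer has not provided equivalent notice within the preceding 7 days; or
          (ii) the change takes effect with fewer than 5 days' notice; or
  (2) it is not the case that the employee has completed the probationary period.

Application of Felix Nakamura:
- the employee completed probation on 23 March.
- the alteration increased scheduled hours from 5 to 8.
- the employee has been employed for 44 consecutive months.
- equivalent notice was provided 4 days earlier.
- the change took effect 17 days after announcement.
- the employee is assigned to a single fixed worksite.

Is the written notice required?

(a) tenure ≥ 36 mo. — satisfied.
(b) fixed location — holds.
(i) no recent notice — fails.
(ii) < 5 days' notice — fails.
(c) = F OR F = false.
(1): T AND T AND F → false.
(2) not (past probation) — not satisfied.
So Overall is not satisfied (F OR F).

No — not required.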